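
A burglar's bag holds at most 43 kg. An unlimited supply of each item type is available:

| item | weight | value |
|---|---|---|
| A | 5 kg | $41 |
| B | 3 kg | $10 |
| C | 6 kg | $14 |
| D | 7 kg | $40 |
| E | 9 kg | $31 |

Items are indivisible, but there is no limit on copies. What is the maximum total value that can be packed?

Best value-per-unit is A at 41/5; filling with it alone gives 8×41 = 328.
Optimal mix: 8×A + 1×B → weight 43, value 338.

$338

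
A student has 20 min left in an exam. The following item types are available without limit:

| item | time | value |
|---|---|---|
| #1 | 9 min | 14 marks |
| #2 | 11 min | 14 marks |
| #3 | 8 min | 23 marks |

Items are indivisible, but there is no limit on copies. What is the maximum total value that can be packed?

46 marks

Best value-per-unit is #3 at 23/8, and filling with it alone uses time 2×8=16. No mix of the others beats 2×23 = 46.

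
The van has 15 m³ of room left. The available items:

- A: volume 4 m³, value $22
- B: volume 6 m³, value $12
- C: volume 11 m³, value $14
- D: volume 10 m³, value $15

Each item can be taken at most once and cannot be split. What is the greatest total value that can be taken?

$37

Check high-value combinations within 15 m³:
- A+D: volume 4+10=14, value 22+15=37
- A+C: volume 4+11=15, value 22+14=36
- A+B: volume 4+6=10, value 22+12=34
- A: volume 4, value 22
- D: volume 10, value 15
Best: $37.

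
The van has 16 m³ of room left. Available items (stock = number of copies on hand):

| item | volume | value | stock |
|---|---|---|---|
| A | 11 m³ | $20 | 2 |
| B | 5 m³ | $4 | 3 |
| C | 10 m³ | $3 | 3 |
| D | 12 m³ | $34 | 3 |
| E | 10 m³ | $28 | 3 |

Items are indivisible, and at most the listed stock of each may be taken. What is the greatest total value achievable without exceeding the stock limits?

Best selections within volume 16 and stock limits:
- 1×D: volume 12, value 34
- 1×B + 1×E: volume 15, value 32
- 1×E: volume 10, value 28
- 1×A + 1×B: volume 16, value 24
Best: $34.

$34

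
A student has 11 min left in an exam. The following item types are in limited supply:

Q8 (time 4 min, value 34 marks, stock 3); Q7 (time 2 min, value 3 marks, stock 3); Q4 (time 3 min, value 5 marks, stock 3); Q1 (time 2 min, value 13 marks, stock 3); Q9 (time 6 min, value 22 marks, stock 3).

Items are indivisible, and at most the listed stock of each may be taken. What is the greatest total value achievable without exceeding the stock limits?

81 marks

Best selections within time 11 and stock limits:
- 2×Q8 + 1×Q1: time 10, value 81
- 1×Q8 + 3×Q1: time 10, value 73
- 2×Q8 + 1×Q4: time 11, value 73
Best: 81 marks.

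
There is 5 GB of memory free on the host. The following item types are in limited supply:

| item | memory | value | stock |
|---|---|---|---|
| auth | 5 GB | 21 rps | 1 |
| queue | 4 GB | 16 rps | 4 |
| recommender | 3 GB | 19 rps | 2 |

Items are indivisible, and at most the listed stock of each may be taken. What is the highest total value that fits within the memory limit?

Top feasible selections:
- 1×auth: memory 5, value 21
- 1×recommender: memory 3, value 19
- 1×queue: memory 4, value 16
Best: 21 rps.

21 rps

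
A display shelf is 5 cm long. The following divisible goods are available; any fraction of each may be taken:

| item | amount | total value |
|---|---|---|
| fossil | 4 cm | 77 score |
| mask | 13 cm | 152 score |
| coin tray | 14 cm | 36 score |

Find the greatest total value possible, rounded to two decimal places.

88.69

Take in order of value per unit:
- fossil (77/4 per unit): all 4 → value 77, running total 77.00
- mask (152/13 per unit): 1 of 13 → value 1×152/13 = 11.6923, running total 88.69
Total 88.69.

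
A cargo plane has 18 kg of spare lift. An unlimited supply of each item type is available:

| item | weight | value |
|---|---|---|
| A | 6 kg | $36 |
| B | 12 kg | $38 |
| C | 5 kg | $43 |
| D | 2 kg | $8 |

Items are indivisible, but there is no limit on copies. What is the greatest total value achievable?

Best value-per-unit is C at 43/5; filling with it alone gives 3×43 = 129.
Optimal mix: 3×C + 1×D → weight 17, value 137.

$137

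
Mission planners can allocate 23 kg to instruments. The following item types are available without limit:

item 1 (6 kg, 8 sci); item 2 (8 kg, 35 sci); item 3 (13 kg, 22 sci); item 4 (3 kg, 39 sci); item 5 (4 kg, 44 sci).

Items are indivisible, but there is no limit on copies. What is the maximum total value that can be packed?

283 sci

Best value-per-unit is item 4 at 39/3; filling with it alone gives 7×39 = 273.
Optimal mix: 5×item 4 + 2×item 5 → mass 23, value 283.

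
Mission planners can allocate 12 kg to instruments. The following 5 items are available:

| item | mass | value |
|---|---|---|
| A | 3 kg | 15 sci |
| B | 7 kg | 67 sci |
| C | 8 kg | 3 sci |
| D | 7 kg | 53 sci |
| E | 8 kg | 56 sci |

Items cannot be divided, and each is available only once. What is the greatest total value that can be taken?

82 sci

Check high-value combinations within 12 kg:
- A+B: mass 3+7=10, value 15+67=82
- A+E: mass 3+8=11, value 15+56=71
- A+D: mass 3+7=10, value 15+53=68
- B: mass 7, value 67
- E: mass 8, value 56
Best: 82 sci.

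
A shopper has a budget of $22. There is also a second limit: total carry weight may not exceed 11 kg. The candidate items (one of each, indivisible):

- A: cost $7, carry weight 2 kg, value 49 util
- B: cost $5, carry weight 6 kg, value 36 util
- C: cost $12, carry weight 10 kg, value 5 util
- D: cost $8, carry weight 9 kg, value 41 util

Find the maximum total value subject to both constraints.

90 util

Feasible sets respecting both limits:
- A+D: cost 15, carry weight 11, value 90
- A+B: cost 12, carry weight 8, value 85
- A: cost 7, carry weight 2, value 49
- D: cost 8, carry weight 9, value 41
Best: 90 util.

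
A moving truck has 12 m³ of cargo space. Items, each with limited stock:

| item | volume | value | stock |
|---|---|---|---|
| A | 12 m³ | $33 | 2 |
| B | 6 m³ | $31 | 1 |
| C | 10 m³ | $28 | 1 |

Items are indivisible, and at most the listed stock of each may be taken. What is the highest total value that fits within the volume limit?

$33

Top feasible selections:
- 1×A: volume 12, value 33
- 1×B: volume 6, value 31
- 1×C: volume 10, value 28
Best: $33.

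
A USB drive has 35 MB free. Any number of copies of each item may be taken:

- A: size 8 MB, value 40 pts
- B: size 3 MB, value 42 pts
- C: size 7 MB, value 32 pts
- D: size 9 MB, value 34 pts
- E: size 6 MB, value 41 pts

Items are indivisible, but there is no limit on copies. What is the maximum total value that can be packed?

Best value-per-unit is B at 42/3, and filling with it alone uses size 11×3=33. No mix of the others beats 11×42 = 462.

462 pts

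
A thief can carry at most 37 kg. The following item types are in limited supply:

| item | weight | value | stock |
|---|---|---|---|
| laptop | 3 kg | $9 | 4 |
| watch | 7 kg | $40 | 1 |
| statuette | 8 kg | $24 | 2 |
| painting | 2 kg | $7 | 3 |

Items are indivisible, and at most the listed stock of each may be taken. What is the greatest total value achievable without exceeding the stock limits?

$131

Top feasible selections:
- 4×laptop + 1×watch + 2×statuette + 1×painting: weight 37, value 131
- 3×laptop + 1×watch + 2×statuette + 2×painting: weight 36, value 129
- 2×laptop + 1×watch + 2×statuette + 3×painting: weight 35, value 127
Best: $131.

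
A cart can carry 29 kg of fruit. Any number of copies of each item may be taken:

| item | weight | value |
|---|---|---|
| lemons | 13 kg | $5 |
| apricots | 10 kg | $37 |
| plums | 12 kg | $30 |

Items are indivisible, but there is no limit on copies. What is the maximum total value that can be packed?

$74

Best value-per-unit is apricots at 37/10, and filling with it alone uses weight 2×10=20. No mix of the others beats 2×37 = 74.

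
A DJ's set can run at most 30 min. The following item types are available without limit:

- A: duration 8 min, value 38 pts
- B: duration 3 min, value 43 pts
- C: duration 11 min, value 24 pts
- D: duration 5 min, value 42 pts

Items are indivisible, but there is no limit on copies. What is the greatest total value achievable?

430 pts

Best value-per-unit is B at 43/3, and filling with it alone uses duration 10×3=30. No mix of the others beats 10×43 = 430.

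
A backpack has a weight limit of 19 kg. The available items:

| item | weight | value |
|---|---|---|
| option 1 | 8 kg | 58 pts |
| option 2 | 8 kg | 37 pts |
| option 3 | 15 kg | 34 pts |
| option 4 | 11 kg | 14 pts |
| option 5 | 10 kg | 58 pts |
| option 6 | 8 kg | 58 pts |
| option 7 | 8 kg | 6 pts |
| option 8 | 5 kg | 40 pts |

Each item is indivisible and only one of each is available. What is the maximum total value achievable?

This is a 0/1 knapsack; check combinations near the capacity.
- option 1+option 6: weight 8+8=16, value 58+58=116
- option 1+option 5: weight 8+10=18, value 58+58=116
- option 5+option 6: weight 10+8=18, value 58+58=116
- option 1+option 8: weight 8+5=13, value 58+40=98
- option 6+option 8: weight 8+5=13, value 58+40=98
Best: 116 pts.

116 pts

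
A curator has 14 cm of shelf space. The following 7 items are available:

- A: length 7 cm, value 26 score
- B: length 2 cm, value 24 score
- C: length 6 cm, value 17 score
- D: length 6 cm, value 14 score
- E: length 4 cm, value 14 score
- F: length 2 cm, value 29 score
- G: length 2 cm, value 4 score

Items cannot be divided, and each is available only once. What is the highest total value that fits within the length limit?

Check high-value combinations within 14 cm:
- B+C+E+F: length 2+6+4+2=14, value 24+17+14+29=84
- A+B+F+G: length 7+2+2+2=13, value 26+24+29+4=83
- B+D+E+F: length 2+6+4+2=14, value 24+14+14+29=81
- A+B+F: length 7+2+2=11, value 26+24+29=79
- B+C+F+G: length 2+6+2+2=12, value 24+17+29+4=74
Best: 84 score.

84 score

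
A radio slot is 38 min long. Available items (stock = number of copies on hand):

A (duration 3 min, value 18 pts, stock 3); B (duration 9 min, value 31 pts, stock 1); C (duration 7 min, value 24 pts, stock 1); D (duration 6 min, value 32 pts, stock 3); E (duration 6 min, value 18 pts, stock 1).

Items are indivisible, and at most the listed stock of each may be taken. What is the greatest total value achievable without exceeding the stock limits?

181 pts

Best selections within duration 38 and stock limits:
- 3×A + 1×B + 3×D: duration 36, value 181
- 3×A + 1×C + 3×D: duration 34, value 174
Best: 181 pts.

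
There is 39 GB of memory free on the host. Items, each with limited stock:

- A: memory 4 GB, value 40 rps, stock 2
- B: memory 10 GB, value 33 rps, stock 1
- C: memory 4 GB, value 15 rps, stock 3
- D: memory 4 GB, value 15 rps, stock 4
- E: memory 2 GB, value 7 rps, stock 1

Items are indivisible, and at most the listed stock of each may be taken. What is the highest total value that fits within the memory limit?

192 rps

Top feasible selections:
- 2×A + 3×C + 4×D + 1×E: memory 38, value 192
- 2×A + 1×B + 1×C + 4×D: memory 38, value 188
- 2×A + 1×B + 2×C + 3×D: memory 38, value 188
Best: 192 rps.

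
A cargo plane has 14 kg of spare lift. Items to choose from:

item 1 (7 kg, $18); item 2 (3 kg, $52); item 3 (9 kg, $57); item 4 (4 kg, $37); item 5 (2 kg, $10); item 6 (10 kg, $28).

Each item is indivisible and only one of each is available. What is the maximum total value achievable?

$119

Check high-value combinations within 14 kg:
- item 2+item 3+item 5: weight 3+9+2=14, value 52+57+10=119
- item 2+item 3: weight 3+9=12, value 52+57=109
- item 1+item 2+item 4: weight 7+3+4=14, value 18+52+37=107
- item 2+item 4+item 5: weight 3+4+2=9, value 52+37+10=99
- item 3+item 4: weight 9+4=13, value 57+37=94
Best: $119.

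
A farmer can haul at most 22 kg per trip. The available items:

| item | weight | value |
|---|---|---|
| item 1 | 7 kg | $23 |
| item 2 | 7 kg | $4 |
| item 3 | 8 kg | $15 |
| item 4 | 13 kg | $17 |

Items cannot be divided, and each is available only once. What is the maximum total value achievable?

$42

Check high-value combinations within 22 kg:
- item 1+item 2+item 3: weight 7+7+8=22, value 23+4+15=42
- item 1+item 4: weight 7+13=20, value 23+17=40
- item 1+item 3: weight 7+8=15, value 23+15=38
- item 3+item 4: weight 8+13=21, value 15+17=32
Best: $42.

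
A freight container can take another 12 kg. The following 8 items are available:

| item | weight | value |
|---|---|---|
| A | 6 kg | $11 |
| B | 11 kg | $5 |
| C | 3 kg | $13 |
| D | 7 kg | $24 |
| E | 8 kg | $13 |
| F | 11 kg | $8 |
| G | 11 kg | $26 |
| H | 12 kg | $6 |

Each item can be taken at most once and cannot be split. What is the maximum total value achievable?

$37

Check high-value combinations within 12 kg:
- C+D: weight 3+7=10, value 13+24=37
- C+E: weight 3+8=11, value 13+13=26
- G: weight 11, value 26
Best: $37.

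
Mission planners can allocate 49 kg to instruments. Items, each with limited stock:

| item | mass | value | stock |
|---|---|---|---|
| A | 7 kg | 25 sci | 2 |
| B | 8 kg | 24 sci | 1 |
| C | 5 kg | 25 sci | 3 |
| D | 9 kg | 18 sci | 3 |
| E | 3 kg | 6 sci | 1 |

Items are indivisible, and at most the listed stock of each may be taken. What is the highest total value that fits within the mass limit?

Top feasible selections:
- 2×A + 1×B + 3×C + 1×D + 1×E: mass 49, value 173
- 2×A + 1×B + 3×C + 1×D: mass 46, value 167
Best: 173 sci.

173 sci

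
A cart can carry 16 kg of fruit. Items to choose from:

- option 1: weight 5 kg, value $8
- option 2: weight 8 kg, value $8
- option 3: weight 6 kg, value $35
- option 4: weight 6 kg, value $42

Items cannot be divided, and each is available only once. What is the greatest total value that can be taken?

This is a 0/1 knapsack; check combinations near the capacity.
- option 3+option 4: weight 6+6=12, value 35+42=77
- option 1+option 4: weight 5+6=11, value 8+42=50
- option 2+option 4: weight 8+6=14, value 8+42=50
- option 1+option 3: weight 5+6=11, value 8+35=43
- option 2+option 3: weight 8+6=14, value 8+35=43
Best: $77.

$77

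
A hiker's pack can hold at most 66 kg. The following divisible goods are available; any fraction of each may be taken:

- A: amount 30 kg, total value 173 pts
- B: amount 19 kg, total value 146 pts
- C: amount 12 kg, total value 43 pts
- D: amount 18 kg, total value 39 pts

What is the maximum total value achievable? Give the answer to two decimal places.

372.83

Take in order of value per unit:
- B (146/19 per unit): all 19 → value 146, running total 146.00
- A (173/30 per unit): all 30 → value 173, running total 319.00
- C (43/12 per unit): all 12 → value 43, running total 362.00
- D (39/18 per unit): 5 of 18 → value 5×39/18 = 10.8333, running total 372.83
Total 372.83.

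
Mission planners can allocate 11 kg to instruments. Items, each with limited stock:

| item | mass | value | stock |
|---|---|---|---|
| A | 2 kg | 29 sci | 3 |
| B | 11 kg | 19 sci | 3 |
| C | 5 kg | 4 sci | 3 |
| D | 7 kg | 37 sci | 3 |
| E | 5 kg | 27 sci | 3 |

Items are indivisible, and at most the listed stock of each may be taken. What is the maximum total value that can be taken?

114 sci

Top feasible selections:
- 3×A + 1×E: mass 11, value 114
- 2×A + 1×D: mass 11, value 95
- 3×A + 1×C: mass 11, value 91
Best: 114 sci.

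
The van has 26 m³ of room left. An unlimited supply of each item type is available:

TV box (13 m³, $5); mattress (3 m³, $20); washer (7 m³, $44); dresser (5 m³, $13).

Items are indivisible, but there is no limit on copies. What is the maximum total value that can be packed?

Best value-per-unit is mattress at 20/3; filling with it alone gives 8×20 = 160.
Optimal mix: 4×mattress + 2×washer → volume 26, value 168.

$168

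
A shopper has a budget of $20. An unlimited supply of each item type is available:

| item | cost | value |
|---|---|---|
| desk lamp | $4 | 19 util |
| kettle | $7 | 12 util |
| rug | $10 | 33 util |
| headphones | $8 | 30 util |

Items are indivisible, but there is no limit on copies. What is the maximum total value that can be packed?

Best value-per-unit is desk lamp at 19/4, and filling with it alone uses cost 5×4=20. No mix of the others beats 5×19 = 95.

95 util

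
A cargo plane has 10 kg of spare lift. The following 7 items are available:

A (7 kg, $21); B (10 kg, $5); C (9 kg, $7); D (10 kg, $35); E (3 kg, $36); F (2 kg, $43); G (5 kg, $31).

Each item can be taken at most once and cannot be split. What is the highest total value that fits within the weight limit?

Check high-value combinations within 10 kg:
- E+F+G: weight 3+2+5=10, value 36+43+31=110
- E+F: weight 3+2=5, value 36+43=79
- F+G: weight 2+5=7, value 43+31=74
- E+G: weight 3+5=8, value 36+31=67
- A+F: weight 7+2=9, value 21+43=64
Best: $110.

$110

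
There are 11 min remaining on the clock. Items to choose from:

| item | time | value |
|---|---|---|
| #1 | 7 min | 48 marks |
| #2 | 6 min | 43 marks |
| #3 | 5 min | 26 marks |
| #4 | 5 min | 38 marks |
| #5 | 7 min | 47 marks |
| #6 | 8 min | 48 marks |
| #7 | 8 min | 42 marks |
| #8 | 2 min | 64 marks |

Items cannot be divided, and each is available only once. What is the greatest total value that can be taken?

112 marks

This is a 0/1 knapsack; check combinations near the capacity.
- #1+#8: time 7+2=9, value 48+64=112
- #6+#8: time 8+2=10, value 48+64=112
- #5+#8: time 7+2=9, value 47+64=111
Best: 112 marks.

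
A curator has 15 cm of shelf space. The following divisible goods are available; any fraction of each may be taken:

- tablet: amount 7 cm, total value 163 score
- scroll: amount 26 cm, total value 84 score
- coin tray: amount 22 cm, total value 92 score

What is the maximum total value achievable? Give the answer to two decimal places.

196.45

Take in order of value per unit:
- tablet (163/7 per unit): all 7 → value 163, running total 163.00
- coin tray (92/22 per unit): 8 of 22 → value 8×92/22 = 33.4545, running total 196.45
Total 196.45.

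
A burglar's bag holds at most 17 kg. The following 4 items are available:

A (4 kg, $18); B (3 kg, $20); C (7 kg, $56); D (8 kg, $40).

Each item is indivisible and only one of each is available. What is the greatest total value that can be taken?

Check high-value combinations within 17 kg:
- C+D: weight 7+8=15, value 56+40=96
- A+B+C: weight 4+3+7=14, value 18+20+56=94
- A+B+D: weight 4+3+8=15, value 18+20+40=78
Best: $96.

$96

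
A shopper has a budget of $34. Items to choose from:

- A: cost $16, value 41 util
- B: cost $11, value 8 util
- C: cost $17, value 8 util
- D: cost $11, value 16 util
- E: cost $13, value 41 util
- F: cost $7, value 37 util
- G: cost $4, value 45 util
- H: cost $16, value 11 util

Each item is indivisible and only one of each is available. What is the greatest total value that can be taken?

Check high-value combinations within $34:
- A+E+G: cost 16+13+4=33, value 41+41+45=127
- E+F+G: cost 13+7+4=24, value 41+37+45=123
- A+F+G: cost 16+7+4=27, value 41+37+45=123
Best: 127 util.

127 util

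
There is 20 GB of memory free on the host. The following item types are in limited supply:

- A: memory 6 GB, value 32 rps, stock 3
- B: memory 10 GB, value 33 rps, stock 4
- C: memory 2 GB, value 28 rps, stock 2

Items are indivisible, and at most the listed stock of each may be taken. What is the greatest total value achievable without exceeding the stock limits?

124 rps

Best selections within memory 20 and stock limits:
- 3×A + 1×C: memory 20, value 124
- 1×A + 1×B + 2×C: memory 20, value 121
- 2×A + 2×C: memory 16, value 120
- 3×A: memory 18, value 96
Best: 124 rps.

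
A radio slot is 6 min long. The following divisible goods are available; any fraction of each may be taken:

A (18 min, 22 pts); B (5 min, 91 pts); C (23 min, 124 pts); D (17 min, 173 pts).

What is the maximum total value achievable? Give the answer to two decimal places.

101.18

Take in order of value per unit:
- B (91/5 per unit): all 5 → value 91, running total 91.00
- D (173/17 per unit): 1 of 17 → value 1×173/17 = 10.1765, running total 101.18
Total 101.18.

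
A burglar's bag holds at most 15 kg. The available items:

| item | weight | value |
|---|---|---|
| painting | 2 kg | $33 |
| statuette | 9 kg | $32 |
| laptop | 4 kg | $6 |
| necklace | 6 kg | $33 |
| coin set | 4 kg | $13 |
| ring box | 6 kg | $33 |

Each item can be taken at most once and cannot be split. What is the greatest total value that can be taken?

Check high-value combinations within 15 kg:
- painting+necklace+ring box: weight 2+6+6=14, value 33+33+33=99
- painting+necklace+coin set: weight 2+6+4=12, value 33+33+13=79
- painting+coin set+ring box: weight 2+4+6=12, value 33+13+33=79
- painting+statuette+coin set: weight 2+9+4=15, value 33+32+13=78
- painting+laptop+necklace: weight 2+4+6=12, value 33+6+33=72
Best: $99.

$99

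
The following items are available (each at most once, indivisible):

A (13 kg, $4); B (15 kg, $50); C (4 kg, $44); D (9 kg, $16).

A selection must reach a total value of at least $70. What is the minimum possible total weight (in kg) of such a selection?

Subsets with value ≥ 70, sorted by total weight:
- B+C: weight 19, value 94
- B+C+D: weight 28, value 110
- A+B+C: weight 32, value 98
Minimum weight: 19 kg.

19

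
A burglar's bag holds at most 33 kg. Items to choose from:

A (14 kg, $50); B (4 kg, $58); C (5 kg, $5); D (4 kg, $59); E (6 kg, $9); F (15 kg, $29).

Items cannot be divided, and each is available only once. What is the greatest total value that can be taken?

$181

Check high-value combinations within 33 kg:
- A+B+C+D+E: weight 14+4+5+4+6=33, value 50+58+5+59+9=181
- A+B+D+E: weight 14+4+4+6=28, value 50+58+59+9=176
- A+B+C+D: weight 14+4+5+4=27, value 50+58+5+59=172
- A+B+D: weight 14+4+4=22, value 50+58+59=167
Best: $181.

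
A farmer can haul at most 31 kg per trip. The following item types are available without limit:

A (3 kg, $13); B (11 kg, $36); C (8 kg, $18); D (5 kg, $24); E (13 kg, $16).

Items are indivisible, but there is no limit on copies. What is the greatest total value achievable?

Best value-per-unit is D at 24/5; filling with it alone gives 6×24 = 144.
Optimal mix: 2×A + 5×D → weight 31, value 146.

$146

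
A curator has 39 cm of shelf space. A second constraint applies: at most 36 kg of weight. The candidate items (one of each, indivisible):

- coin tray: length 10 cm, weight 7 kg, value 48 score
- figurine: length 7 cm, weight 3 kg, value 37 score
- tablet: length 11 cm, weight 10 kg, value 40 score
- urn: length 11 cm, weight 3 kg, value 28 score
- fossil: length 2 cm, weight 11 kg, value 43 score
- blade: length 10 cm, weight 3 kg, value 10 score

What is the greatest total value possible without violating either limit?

Feasible sets respecting both limits:
- coin tray+figurine+tablet+fossil: length 30, weight 31, value 168
- coin tray+tablet+urn+fossil: length 34, weight 31, value 159
- coin tray+figurine+urn+fossil: length 30, weight 24, value 156
- coin tray+figurine+tablet+urn: length 39, weight 23, value 153
Best: 168 score.

168 score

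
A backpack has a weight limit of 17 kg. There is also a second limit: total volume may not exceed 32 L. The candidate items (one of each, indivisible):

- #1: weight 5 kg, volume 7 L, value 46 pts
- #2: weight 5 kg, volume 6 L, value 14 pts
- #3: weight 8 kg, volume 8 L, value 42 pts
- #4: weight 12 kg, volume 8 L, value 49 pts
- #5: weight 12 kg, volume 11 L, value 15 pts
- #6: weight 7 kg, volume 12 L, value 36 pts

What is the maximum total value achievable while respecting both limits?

96 pts

Feasible sets respecting both limits:
- #1+#2+#6: weight 17, volume 25, value 96
- #1+#4: weight 17, volume 15, value 95
- #1+#3: weight 13, volume 15, value 88
Best: 96 pts.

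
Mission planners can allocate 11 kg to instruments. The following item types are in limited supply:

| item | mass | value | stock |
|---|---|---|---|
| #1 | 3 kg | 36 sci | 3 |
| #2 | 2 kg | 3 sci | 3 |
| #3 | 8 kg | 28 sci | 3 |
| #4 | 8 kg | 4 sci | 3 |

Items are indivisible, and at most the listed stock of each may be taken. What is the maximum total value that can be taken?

111 sci

Best selections within mass 11 and stock limits:
- 3×#1 + 1×#2: mass 11, value 111
- 3×#1: mass 9, value 108
- 2×#1 + 2×#2: mass 10, value 78
Best: 111 sci.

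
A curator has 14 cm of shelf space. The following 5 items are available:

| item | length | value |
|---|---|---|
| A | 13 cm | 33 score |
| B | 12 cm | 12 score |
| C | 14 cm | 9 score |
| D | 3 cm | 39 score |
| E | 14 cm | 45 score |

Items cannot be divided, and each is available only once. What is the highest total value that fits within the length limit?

45 score

This is a 0/1 knapsack; check combinations near the capacity.
- E: length 14, value 45
- D: length 3, value 39
- A: length 13, value 33
- B: length 12, value 12
- C: length 14, value 9
Best: 45 score.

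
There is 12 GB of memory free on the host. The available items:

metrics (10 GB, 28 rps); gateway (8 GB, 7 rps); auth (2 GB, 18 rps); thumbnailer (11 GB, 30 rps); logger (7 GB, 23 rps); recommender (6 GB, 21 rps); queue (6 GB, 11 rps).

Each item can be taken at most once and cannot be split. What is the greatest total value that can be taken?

46 rps

Check high-value combinations within 12 GB:
- metrics+auth: memory 10+2=12, value 28+18=46
- auth+logger: memory 2+7=9, value 18+23=41
- auth+recommender: memory 2+6=8, value 18+21=39
- recommender+queue: memory 6+6=12, value 21+11=32
Best: 46 rps.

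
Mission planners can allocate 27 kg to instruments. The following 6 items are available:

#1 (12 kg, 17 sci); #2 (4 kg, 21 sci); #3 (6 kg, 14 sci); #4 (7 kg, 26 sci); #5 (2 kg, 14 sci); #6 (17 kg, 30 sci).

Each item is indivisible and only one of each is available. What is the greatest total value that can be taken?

Check high-value combinations within 27 kg:
- #1+#2+#4+#5: mass 12+4+7+2=25, value 17+21+26+14=78
- #2+#3+#4+#5: mass 4+6+7+2=19, value 21+14+26+14=75
- #1+#3+#4+#5: mass 12+6+7+2=27, value 17+14+26+14=71
Best: 78 sci.

78 sci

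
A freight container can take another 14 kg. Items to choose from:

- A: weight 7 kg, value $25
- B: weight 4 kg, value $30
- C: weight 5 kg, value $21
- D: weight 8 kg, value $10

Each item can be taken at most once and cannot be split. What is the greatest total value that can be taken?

Check high-value combinations within 14 kg:
- A+B: weight 7+4=11, value 25+30=55
- B+C: weight 4+5=9, value 30+21=51
- A+C: weight 7+5=12, value 25+21=46
- B+D: weight 4+8=12, value 30+10=40
Best: $55.

$55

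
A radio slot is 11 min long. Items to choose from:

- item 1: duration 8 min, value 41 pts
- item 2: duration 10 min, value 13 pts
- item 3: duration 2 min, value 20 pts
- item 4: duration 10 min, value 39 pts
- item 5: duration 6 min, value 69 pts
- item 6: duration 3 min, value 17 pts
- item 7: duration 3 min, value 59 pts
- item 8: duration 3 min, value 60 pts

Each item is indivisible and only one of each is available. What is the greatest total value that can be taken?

This is a 0/1 knapsack; check combinations near the capacity.
- item 3+item 6+item 7+item 8: duration 2+3+3+3=11, value 20+17+59+60=156
- item 3+item 5+item 8: duration 2+6+3=11, value 20+69+60=149
- item 3+item 5+item 7: duration 2+6+3=11, value 20+69+59=148
- item 3+item 7+item 8: duration 2+3+3=8, value 20+59+60=139
- item 6+item 7+item 8: duration 3+3+3=9, value 17+59+60=136
Best: 156 pts.

156 pts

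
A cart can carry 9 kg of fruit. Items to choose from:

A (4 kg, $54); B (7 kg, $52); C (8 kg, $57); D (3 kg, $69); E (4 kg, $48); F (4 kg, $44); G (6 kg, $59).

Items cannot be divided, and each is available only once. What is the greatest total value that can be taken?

$128

Check high-value combinations within 9 kg:
- D+G: weight 3+6=9, value 69+59=128
- A+D: weight 4+3=7, value 54+69=123
- D+E: weight 3+4=7, value 69+48=117
- D+F: weight 3+4=7, value 69+44=113
Best: $128.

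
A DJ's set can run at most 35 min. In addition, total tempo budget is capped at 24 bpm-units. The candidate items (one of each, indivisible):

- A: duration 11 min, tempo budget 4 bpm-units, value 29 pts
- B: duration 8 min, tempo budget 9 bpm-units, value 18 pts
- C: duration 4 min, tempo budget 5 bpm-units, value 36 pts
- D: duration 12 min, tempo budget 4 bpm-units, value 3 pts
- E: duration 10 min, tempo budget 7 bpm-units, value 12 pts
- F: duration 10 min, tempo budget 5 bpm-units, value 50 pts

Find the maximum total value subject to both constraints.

133 pts

Feasible sets respecting both limits:
- A+B+C+F: duration 33, tempo budget 23, value 133
- A+C+E+F: duration 35, tempo budget 21, value 127
- A+C+F: duration 25, tempo budget 14, value 115
Best: 133 pts.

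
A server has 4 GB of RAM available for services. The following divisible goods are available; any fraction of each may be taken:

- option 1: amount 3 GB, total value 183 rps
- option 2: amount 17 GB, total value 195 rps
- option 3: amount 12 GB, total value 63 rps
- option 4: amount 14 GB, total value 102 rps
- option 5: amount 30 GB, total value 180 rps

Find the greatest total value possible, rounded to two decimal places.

194.47

Take in order of value per unit:
- option 1 (183/3 per unit): all 3 → value 183, running total 183.00
- option 2 (195/17 per unit): 1 of 17 → value 1×195/17 = 11.4706, running total 194.47
Total 194.47.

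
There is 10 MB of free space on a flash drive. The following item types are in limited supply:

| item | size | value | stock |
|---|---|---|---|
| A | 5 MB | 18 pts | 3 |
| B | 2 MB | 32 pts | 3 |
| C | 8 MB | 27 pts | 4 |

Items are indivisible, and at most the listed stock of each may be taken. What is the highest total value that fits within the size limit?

96 pts

Best selections within size 10 and stock limits:
- 3×B: size 6, value 96
- 1×A + 2×B: size 9, value 82
- 2×B: size 4, value 64
- 1×B + 1×C: size 10, value 59
Best: 96 pts.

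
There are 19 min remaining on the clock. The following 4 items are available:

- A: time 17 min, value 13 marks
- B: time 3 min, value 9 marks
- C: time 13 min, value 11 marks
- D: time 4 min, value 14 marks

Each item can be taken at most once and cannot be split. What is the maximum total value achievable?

Check high-value combinations within 19 min:
- C+D: time 13+4=17, value 11+14=25
- B+D: time 3+4=7, value 9+14=23
- B+C: time 3+13=16, value 9+11=20
- D: time 4, value 14
- A: time 17, value 13
Best: 25 marks.

25 marks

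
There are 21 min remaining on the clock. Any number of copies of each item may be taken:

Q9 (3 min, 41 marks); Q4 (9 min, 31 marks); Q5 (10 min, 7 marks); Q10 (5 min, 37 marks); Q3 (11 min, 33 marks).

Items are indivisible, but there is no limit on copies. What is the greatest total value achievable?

Best value-per-unit is Q9 at 41/3, and filling with it alone uses time 7×3=21. No mix of the others beats 7×41 = 287.

287 marks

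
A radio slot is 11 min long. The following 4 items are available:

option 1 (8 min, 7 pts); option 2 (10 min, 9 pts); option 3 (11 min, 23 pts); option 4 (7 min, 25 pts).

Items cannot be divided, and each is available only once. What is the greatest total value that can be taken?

This is a 0/1 knapsack; check combinations near the capacity.
- option 4: duration 7, value 25
- option 3: duration 11, value 23
- option 2: duration 10, value 9
- option 1: duration 8, value 7
Best: 25 pts.

25 pts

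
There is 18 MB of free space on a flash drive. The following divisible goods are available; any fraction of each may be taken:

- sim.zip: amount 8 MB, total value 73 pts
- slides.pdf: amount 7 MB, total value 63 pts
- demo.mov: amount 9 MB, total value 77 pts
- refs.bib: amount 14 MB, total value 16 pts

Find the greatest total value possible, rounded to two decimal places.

161.67

Take in order of value per unit:
- sim.zip (73/8 per unit): all 8 → value 73, running total 73.00
- slides.pdf (63/7 per unit): all 7 → value 63, running total 136.00
- demo.mov (77/9 per unit): 3 of 9 → value 3×77/9 = 25.6667, running total 161.67
Total 161.67.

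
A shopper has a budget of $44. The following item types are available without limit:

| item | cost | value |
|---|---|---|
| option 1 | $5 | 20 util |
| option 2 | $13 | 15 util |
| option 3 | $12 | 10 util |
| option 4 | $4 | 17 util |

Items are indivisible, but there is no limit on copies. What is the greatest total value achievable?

Best value-per-unit is option 4 at 17/4, and filling with it alone uses cost 11×4=44. No mix of the others beats 11×17 = 187.

187 util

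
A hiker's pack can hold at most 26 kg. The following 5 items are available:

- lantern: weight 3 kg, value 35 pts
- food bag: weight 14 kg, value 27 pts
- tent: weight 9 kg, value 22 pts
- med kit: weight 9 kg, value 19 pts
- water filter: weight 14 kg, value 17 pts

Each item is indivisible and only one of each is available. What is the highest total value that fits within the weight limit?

84 pts

Check high-value combinations within 26 kg:
- lantern+food bag+tent: weight 3+14+9=26, value 35+27+22=84
- lantern+food bag+med kit: weight 3+14+9=26, value 35+27+19=81
- lantern+tent+med kit: weight 3+9+9=21, value 35+22+19=76
Best: 84 pts.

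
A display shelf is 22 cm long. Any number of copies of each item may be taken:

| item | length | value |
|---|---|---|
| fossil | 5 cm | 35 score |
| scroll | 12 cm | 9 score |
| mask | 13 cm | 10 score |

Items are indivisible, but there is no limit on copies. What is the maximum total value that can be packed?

Best value-per-unit is fossil at 35/5, and filling with it alone uses length 4×5=20. No mix of the others beats 4×35 = 140.

140 score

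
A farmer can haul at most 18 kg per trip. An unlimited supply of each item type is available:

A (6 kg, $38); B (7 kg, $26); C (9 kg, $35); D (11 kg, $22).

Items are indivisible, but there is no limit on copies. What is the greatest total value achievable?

Best value-per-unit is A at 38/6, and filling with it alone uses weight 3×6=18. No mix of the others beats 3×38 = 114.

$114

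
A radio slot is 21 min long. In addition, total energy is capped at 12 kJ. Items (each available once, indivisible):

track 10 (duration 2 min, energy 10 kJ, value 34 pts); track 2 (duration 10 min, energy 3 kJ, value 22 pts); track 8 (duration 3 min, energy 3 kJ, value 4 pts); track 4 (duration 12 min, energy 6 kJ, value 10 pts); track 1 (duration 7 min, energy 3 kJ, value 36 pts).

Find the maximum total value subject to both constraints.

Feasible sets respecting both limits:
- track 2+track 8+track 1: duration 20, energy 9, value 62
- track 2+track 1: duration 17, energy 6, value 58
- track 4+track 1: duration 19, energy 9, value 46
Best: 62 pts.

62 pts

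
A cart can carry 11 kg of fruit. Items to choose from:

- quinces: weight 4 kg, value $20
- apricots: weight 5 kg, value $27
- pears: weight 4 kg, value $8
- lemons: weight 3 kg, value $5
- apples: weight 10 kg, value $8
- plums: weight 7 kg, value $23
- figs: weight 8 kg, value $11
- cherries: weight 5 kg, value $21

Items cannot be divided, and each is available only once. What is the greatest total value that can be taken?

$48

Check high-value combinations within 11 kg:
- apricots+cherries: weight 5+5=10, value 27+21=48
- quinces+apricots: weight 4+5=9, value 20+27=47
- quinces+plums: weight 4+7=11, value 20+23=43
Best: $48.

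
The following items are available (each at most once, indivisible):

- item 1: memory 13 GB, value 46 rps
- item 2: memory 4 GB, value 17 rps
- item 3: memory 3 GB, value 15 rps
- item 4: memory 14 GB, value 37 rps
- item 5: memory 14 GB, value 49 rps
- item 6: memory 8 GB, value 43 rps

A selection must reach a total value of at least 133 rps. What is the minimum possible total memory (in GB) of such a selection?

35

Subsets with value ≥ 133, sorted by total memory:
- item 1+item 5+item 6: memory 35, value 138
- item 1+item 3+item 5+item 6: memory 38, value 153
- item 1+item 3+item 4+item 6: memory 38, value 141
- item 1+item 2+item 5+item 6: memory 39, value 155
Minimum memory: 35 GB.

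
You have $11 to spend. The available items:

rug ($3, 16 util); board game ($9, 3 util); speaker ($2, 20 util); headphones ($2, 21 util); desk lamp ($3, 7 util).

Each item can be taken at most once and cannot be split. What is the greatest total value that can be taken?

Check high-value combinations within $11:
- rug+speaker+headphones+desk lamp: cost 3+2+2+3=10, value 16+20+21+7=64
- rug+speaker+headphones: cost 3+2+2=7, value 16+20+21=57
- speaker+headphones+desk lamp: cost 2+2+3=7, value 20+21+7=48
- rug+headphones+desk lamp: cost 3+2+3=8, value 16+21+7=44
- rug+speaker+desk lamp: cost 3+2+3=8, value 16+20+7=43
Best: 64 util.

64 util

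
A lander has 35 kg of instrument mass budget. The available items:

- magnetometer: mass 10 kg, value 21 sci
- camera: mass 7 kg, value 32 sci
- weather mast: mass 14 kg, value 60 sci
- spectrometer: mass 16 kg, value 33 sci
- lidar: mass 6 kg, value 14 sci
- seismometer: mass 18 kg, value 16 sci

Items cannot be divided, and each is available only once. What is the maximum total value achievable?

This is a 0/1 knapsack; check combinations near the capacity.
- magnetometer+camera+weather mast: mass 10+7+14=31, value 21+32+60=113
- camera+weather mast+lidar: mass 7+14+6=27, value 32+60+14=106
- magnetometer+weather mast+lidar: mass 10+14+6=30, value 21+60+14=95
Best: 113 sci.

113 sci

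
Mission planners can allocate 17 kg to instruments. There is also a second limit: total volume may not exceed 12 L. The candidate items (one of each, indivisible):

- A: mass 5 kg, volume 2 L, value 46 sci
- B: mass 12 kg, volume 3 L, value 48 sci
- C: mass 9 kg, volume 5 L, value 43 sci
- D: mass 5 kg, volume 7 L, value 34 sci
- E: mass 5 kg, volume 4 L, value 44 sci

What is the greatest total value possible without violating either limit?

Feasible sets respecting both limits:
- A+B: mass 17, volume 5, value 94
- B+E: mass 17, volume 7, value 92
- A+E: mass 10, volume 6, value 90
Best: 94 sci.

94 sci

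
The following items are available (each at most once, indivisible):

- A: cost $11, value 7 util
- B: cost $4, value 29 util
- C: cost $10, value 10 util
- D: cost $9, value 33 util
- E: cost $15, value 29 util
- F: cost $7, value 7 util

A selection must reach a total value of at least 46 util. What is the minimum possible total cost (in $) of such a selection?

13

Subsets with value ≥ 46, sorted by total cost:
- B+D: cost 13, value 62
- B+E: cost 19, value 58
- B+D+F: cost 20, value 69
- B+C+F: cost 21, value 46
Minimum cost: 13 $.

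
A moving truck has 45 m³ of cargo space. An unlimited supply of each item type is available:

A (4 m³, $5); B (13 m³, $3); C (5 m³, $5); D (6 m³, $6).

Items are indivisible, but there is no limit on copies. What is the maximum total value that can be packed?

Best value-per-unit is A at 5/4, and filling with it alone uses volume 11×4=44. No mix of the others beats 11×5 = 55.

$55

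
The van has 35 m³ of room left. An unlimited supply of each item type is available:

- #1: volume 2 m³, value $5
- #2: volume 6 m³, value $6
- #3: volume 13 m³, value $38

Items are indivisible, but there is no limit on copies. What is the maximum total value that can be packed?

$96

Best value-per-unit is #3 at 38/13; filling with it alone gives 2×38 = 76.
Optimal mix: 4×#1 + 2×#3 → volume 34, value 96.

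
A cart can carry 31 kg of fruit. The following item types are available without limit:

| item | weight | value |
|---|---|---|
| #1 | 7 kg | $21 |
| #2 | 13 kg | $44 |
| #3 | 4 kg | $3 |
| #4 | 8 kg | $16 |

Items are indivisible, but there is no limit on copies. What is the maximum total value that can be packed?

$91

Best value-per-unit is #2 at 44/13; filling with it alone gives 2×44 = 88.
Optimal mix: 2×#2 + 1×#3 → weight 30, value 91.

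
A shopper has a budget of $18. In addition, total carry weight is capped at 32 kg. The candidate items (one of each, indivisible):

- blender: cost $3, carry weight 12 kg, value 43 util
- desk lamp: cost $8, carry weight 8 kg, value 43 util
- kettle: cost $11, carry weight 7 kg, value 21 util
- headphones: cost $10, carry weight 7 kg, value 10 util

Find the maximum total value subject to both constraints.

Feasible sets respecting both limits:
- blender+desk lamp: cost 11, carry weight 20, value 86
- blender+kettle: cost 14, carry weight 19, value 64
- blender+headphones: cost 13, carry weight 19, value 53
Best: 86 util.

86 util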